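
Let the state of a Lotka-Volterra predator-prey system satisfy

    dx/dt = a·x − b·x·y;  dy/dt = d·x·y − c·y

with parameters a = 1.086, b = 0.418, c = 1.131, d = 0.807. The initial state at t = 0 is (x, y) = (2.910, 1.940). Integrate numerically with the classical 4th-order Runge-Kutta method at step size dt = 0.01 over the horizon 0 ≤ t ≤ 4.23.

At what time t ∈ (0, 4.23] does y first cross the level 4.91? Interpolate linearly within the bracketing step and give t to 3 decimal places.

t = 0.812

t=0.000: state=(2.910, 1.940)
step 1 (dt=0.01): k1=(0.800, 2.362), k2=(0.787, 2.382), k3=(0.787, 2.382), k4=(0.774, 2.403); state += dt/6·(k1+2k2+2k3+k4)
t=0.010: state=(2.918, 1.964)
t=0.020: state=(2.925, 1.988)
t=0.030: state=(2.933, 2.013)
continuing one RK4 step at a time; state shown every 20 steps (Δt=0.2):
t=0.200: state=(3.007, 2.499)
t=0.400: state=(2.944, 3.230)
t=0.600: state=(2.697, 4.071)
t=0.800: state=(2.304, 4.868)
t=0.810: state=(2.282, 4.903)
next step: t=0.820: state=(2.260, 4.938) — y has crossed 4.91
linear interpolation between t=0.810 (4.90329) and t=0.820 (4.93784) → t≈0.812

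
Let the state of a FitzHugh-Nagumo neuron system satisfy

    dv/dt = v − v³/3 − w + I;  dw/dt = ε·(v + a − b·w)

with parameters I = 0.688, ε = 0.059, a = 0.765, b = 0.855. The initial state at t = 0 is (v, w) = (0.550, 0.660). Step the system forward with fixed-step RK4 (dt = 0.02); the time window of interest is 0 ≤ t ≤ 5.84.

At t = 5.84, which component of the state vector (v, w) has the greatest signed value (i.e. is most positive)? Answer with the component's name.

largest component: v

t=0.000: state=(0.550, 0.660)
step 1 (dt=0.02): k1=(0.523, 0.044), k2=(0.526, 0.045), k3=(0.526, 0.045), k4=(0.529, 0.045); state += dt/6·(k1+2k2+2k3+k4)
t=0.020: state=(0.561, 0.661)
t=0.040: state=(0.571, 0.662)
t=0.060: state=(0.582, 0.663)
continuing one RK4 step at a time; state shown every 10 steps (Δt=0.2):
t=0.200: state=(0.661, 0.669)
t=0.400: state=(0.782, 0.680)
t=0.600: state=(0.911, 0.692)
t=0.800: state=(1.042, 0.706)
t=1.000: state=(1.168, 0.721)
t=1.200: state=(1.282, 0.737)
t=1.400: state=(1.379, 0.754)
t=1.600: state=(1.457, 0.772)
t=1.800: state=(1.516, 0.791)
t=2.000: state=(1.559, 0.810)
t=2.200: state=(1.587, 0.829)
t=2.400: state=(1.605, 0.849)
t=2.600: state=(1.614, 0.868)
t=2.800: state=(1.618, 0.887)
t=3.000: state=(1.618, 0.906)
t=3.200: state=(1.614, 0.925)
t=3.400: state=(1.608, 0.944)
t=3.600: state=(1.601, 0.962)
t=3.800: state=(1.592, 0.980)
t=4.000: state=(1.583, 0.998)
t=4.200: state=(1.573, 1.015)
t=4.400: state=(1.562, 1.033)
t=4.600: state=(1.551, 1.050)
t=4.800: state=(1.540, 1.066)
t=5.000: state=(1.529, 1.082)
t=5.200: state=(1.517, 1.098)
t=5.400: state=(1.506, 1.114)
t=5.600: state=(1.494, 1.130)
t=5.800: state=(1.482, 1.145)
t=5.840: state=(1.480, 1.148)
compare at T: v=1.480, w=1.148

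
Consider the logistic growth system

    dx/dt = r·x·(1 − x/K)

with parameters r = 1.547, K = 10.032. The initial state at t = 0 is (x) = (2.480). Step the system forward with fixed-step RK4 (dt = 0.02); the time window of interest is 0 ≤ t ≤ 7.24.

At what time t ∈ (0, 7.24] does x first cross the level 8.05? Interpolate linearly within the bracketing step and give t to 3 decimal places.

t = 1.626

t=0.000: state=(2.480)
step 1 (dt=0.02): k1=(2.888), k2=(2.911), k3=(2.911), k4=(2.933); state += dt/6·(k1+2k2+2k3+k4)
t=0.020: state=(2.538)
t=0.040: state=(2.597)
t=0.060: state=(2.657)
continuing one RK4 step at a time; state shown every 25 steps (Δt=0.5):
t=0.500: state=(4.171)
t=1.000: state=(6.086)
t=1.500: state=(7.722)
t=1.620: state=(8.036)
next step: t=1.640: state=(8.085) — x has crossed 8.05
linear interpolation between t=1.620 (8.03568) and t=1.640 (8.08469) → t≈1.626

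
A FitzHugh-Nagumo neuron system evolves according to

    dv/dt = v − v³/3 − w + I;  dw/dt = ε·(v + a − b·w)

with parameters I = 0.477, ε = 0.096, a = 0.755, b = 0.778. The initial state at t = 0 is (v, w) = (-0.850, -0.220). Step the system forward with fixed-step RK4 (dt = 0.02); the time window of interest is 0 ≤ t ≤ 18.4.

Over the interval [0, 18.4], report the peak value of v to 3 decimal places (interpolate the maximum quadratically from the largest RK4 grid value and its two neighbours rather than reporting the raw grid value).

t=0.000: state=(-0.850, -0.220)
step 1 (dt=0.02): k1=(0.052, 0.007), k2=(0.052, 0.007), k3=(0.052, 0.007), k4=(0.052, 0.007); state += dt/6·(k1+2k2+2k3+k4)
t=0.020: state=(-0.849, -0.220)
t=0.040: state=(-0.848, -0.220)
t=0.060: state=(-0.847, -0.220)
continuing one RK4 step at a time; state shown every 50 steps (Δt=1):
t=1.000: state=(-0.794, -0.210)
t=2.000: state=(-0.728, -0.196)
t=3.000: state=(-0.644, -0.176)
t=4.000: state=(-0.524, -0.147)
t=5.000: state=(-0.324, -0.107)
t=6.000: state=(0.087, -0.043)
t=7.000: state=(0.968, 0.075)
t=8.000: state=(1.694, 0.270)
t=9.000: state=(1.755, 0.483)
t=10.000: state=(1.676, 0.677)
t=11.000: state=(1.578, 0.848)
t=12.000: state=(1.471, 0.998)
t=13.000: state=(1.354, 1.127)
t=14.000: state=(1.222, 1.235)
t=15.000: state=(1.061, 1.321)
t=16.000: state=(0.844, 1.385)
t=17.000: state=(0.487, 1.418)
t=18.000: state=(-0.309, 1.399)
t=18.400: state=(-0.871, 1.365)
largest grid value and its neighbours: v(8.620)=1.76578, v(8.640)=1.76582, v(8.660)=1.76578
parabola through these three points peaks at t≈8.640 with v≈1.76582

max v = 1.766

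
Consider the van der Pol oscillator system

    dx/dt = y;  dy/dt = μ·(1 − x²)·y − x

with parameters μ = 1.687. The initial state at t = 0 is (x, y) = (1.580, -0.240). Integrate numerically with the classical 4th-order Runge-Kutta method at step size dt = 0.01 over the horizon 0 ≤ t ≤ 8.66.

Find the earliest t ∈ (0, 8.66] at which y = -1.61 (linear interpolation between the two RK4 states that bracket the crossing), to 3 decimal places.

t=0.000: state=(1.580, -0.240)
step 1 (dt=0.01): k1=(-0.240, -0.974), k2=(-0.245, -0.962), k3=(-0.245, -0.962), k4=(-0.250, -0.951); state += dt/6·(k1+2k2+2k3+k4)
t=0.010: state=(1.578, -0.250)
t=0.020: state=(1.575, -0.259)
t=0.030: state=(1.572, -0.268)
continuing one RK4 step at a time; state shown every 50 steps (Δt=0.5):
t=0.500: state=(1.370, -0.566)
t=1.000: state=(1.010, -0.909)
t=1.430: state=(0.494, -1.602)
next step: t=1.440: state=(0.478, -1.627) — y has crossed -1.61
linear interpolation between t=1.430 (-1.60182) and t=1.440 (-1.62749) → t≈1.433

t = 1.433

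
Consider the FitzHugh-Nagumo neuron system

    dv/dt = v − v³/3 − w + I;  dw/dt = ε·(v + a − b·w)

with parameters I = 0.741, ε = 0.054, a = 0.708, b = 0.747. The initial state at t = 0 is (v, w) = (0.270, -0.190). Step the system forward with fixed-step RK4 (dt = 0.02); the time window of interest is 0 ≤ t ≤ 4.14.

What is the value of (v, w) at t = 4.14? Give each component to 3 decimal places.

t=0.000: state=(0.270, -0.190)
step 1 (dt=0.02): k1=(1.194, 0.060), k2=(1.205, 0.061), k3=(1.205, 0.061), k4=(1.215, 0.062); state += dt/6·(k1+2k2+2k3+k4)
t=0.020: state=(0.294, -0.189)
t=0.040: state=(0.319, -0.188)
t=0.060: state=(0.344, -0.186)
continuing one RK4 step at a time; state shown every 10 steps (Δt=0.2):
t=0.200: state=(0.530, -0.177)
t=0.400: state=(0.825, -0.160)
t=0.600: state=(1.135, -0.141)
t=0.800: state=(1.423, -0.118)
t=1.000: state=(1.655, -0.093)
t=1.200: state=(1.815, -0.066)
t=1.400: state=(1.912, -0.038)
t=1.600: state=(1.965, -0.009)
t=1.800: state=(1.991, 0.020)
t=2.000: state=(2.001, 0.049)
t=2.200: state=(2.002, 0.078)
t=2.400: state=(1.998, 0.106)
t=2.600: state=(1.992, 0.134)
t=2.800: state=(1.984, 0.162)
t=3.000: state=(1.976, 0.190)
t=3.200: state=(1.967, 0.217)
t=3.400: state=(1.958, 0.244)
t=3.600: state=(1.948, 0.271)
t=3.800: state=(1.939, 0.297)
t=4.000: state=(1.929, 0.323)
t=4.140: state=(1.923, 0.341)

(v, w) = (1.923, 0.341)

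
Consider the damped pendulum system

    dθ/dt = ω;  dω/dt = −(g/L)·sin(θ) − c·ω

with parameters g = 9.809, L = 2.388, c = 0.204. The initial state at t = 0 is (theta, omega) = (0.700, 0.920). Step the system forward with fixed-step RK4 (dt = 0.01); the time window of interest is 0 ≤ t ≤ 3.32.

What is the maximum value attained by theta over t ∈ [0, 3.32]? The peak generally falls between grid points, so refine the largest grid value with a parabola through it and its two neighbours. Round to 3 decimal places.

t=0.000: state=(0.700, 0.920)
step 1 (dt=0.01): k1=(0.920, -2.834), k2=(0.906, -2.845), k3=(0.906, -2.845), k4=(0.892, -2.856); state += dt/6·(k1+2k2+2k3+k4)
t=0.010: state=(0.709, 0.892)
t=0.020: state=(0.718, 0.863)
t=0.030: state=(0.726, 0.834)
continuing one RK4 step at a time; state shown every 20 steps (Δt=0.2):
t=0.200: state=(0.825, 0.322)
t=0.400: state=(0.828, -0.289)
t=0.600: state=(0.713, -0.843)
t=0.800: state=(0.499, -1.271)
t=1.000: state=(0.218, -1.504)
t=1.200: state=(-0.086, -1.496)
t=1.400: state=(-0.365, -1.252)
t=1.600: state=(-0.575, -0.833)
t=1.800: state=(-0.691, -0.318)
t=2.000: state=(-0.701, 0.217)
t=2.200: state=(-0.608, 0.703)
t=2.400: state=(-0.427, 1.077)
t=2.600: state=(-0.189, 1.279)
t=2.800: state=(0.070, 1.275)
t=3.000: state=(0.308, 1.070)
t=3.200: state=(0.488, 0.710)
t=3.320: state=(0.558, 0.449)
largest grid value and its neighbours: theta(0.290)=0.84142, theta(0.300)=0.84171, theta(0.310)=0.84169
parabola through these three points peaks at t≈0.304 with theta≈0.84174

max theta = 0.842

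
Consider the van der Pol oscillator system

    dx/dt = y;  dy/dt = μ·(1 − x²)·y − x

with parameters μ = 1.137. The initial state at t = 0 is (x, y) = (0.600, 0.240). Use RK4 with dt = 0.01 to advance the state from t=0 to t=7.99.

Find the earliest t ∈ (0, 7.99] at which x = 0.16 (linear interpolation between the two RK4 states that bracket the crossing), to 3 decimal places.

t=0.000: state=(0.600, 0.240)
step 1 (dt=0.01): k1=(0.240, -0.425), k2=(0.238, -0.428), k3=(0.238, -0.428), k4=(0.236, -0.432); state += dt/6·(k1+2k2+2k3+k4)
t=0.010: state=(0.602, 0.236)
t=0.020: state=(0.605, 0.231)
t=0.030: state=(0.607, 0.227)
continuing one RK4 step at a time; state shown every 50 steps (Δt=0.5):
t=0.500: state=(0.655, -0.042)
t=1.000: state=(0.541, -0.432)
t=1.500: state=(0.201, -0.958)
t=1.540: state=(0.161, -1.009)
next step: t=1.550: state=(0.151, -1.021) — x has crossed 0.16
linear interpolation between t=1.540 (0.16124) and t=1.550 (0.15109) → t≈1.541

t = 1.541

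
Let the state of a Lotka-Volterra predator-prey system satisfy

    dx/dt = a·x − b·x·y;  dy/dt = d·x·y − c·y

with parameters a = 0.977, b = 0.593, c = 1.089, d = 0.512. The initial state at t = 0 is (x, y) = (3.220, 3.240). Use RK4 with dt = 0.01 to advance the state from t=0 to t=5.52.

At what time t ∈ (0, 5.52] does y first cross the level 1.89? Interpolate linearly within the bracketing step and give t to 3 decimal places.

t = 1.744

t=0.000: state=(3.220, 3.240)
step 1 (dt=0.01): k1=(-3.041, 1.813), k2=(-3.044, 1.793), k3=(-3.043, 1.793), k4=(-3.046, 1.773); state += dt/6·(k1+2k2+2k3+k4)
t=0.010: state=(3.190, 3.258)
t=0.020: state=(3.159, 3.275)
t=0.030: state=(3.129, 3.293)
continuing one RK4 step at a time; state shown every 20 steps (Δt=0.2):
t=0.200: state=(2.618, 3.513)
t=0.400: state=(2.085, 3.592)
t=0.600: state=(1.662, 3.496)
t=0.800: state=(1.351, 3.278)
t=1.000: state=(1.132, 2.992)
t=1.200: state=(0.983, 2.680)
t=1.400: state=(0.886, 2.371)
t=1.600: state=(0.828, 2.082)
t=1.740: state=(0.805, 1.895)
next step: t=1.750: state=(0.803, 1.882) — y has crossed 1.89
linear interpolation between t=1.740 (1.89475) and t=1.750 (1.88196) → t≈1.744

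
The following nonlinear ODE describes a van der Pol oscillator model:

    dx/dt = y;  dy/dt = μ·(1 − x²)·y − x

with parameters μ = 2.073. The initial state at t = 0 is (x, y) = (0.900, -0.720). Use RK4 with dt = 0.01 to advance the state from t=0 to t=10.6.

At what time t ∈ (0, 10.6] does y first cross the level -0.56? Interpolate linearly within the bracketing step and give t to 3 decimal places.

t = 1.396

t=0.000: state=(0.900, -0.720)
step 1 (dt=0.01): k1=(-0.720, -1.184), k2=(-0.726, -1.192), k3=(-0.726, -1.192), k4=(-0.732, -1.201); state += dt/6·(k1+2k2+2k3+k4)
t=0.010: state=(0.893, -0.732)
t=0.020: state=(0.885, -0.744)
t=0.030: state=(0.878, -0.756)
continuing one RK4 step at a time; state shown every 50 steps (Δt=0.5):
t=0.500: state=(0.331, -1.750)
t=1.000: state=(-1.103, -3.623)
t=1.390: state=(-1.942, -0.592)
next step: t=1.400: state=(-1.948, -0.539) — y has crossed -0.56
linear interpolation between t=1.390 (-0.59154) and t=1.400 (-0.53948) → t≈1.396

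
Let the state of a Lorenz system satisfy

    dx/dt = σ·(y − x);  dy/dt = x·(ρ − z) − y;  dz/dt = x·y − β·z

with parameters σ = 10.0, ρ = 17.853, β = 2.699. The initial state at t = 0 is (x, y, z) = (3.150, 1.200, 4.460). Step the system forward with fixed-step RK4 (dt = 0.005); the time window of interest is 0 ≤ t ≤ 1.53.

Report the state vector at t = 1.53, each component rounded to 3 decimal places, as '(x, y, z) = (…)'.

t=0.000: state=(3.150, 1.200, 4.460)
step 1 (dt=0.005): k1=(-19.500, 40.988, -8.258), k2=(-17.988, 40.297, -7.943), k3=(-18.043, 40.347, -7.945), k4=(-16.581, 39.700, -7.641); state += dt/6·(k1+2k2+2k3+k4)
t=0.005: state=(3.060, 1.402, 4.420)
t=0.010: state=(2.984, 1.597, 4.384)
t=0.015: state=(2.921, 1.788, 4.350)
continuing one RK4 step at a time; state shown every 10 steps (Δt=0.05):
t=0.050: state=(2.784, 3.041, 4.185)
t=0.100: state=(3.269, 4.877, 4.212)
t=0.150: state=(4.359, 7.107, 4.745)
t=0.200: state=(6.015, 9.881, 6.211)
t=0.250: state=(8.186, 12.915, 9.246)
t=0.300: state=(10.566, 15.080, 14.337)
t=0.350: state=(12.334, 14.484, 20.682)
t=0.400: state=(12.402, 10.402, 25.482)
t=0.450: state=(10.475, 5.136, 26.449)
t=0.500: state=(7.517, 1.459, 24.443)
t=0.550: state=(4.733, -0.162, 21.513)
t=0.600: state=(2.695, -0.573, 18.727)
t=0.650: state=(1.413, -0.521, 16.310)
t=0.700: state=(0.684, -0.373, 14.230)
t=0.750: state=(0.295, -0.254, 12.427)
t=0.800: state=(0.095, -0.187, 10.856)
t=0.850: state=(-0.010, -0.164, 9.485)
t=0.900: state=(-0.072, -0.176, 8.288)
t=0.950: state=(-0.120, -0.215, 7.243)
t=1.000: state=(-0.171, -0.283, 6.330)
t=1.050: state=(-0.236, -0.387, 5.534)
t=1.100: state=(-0.327, -0.541, 4.842)
t=1.150: state=(-0.456, -0.767, 4.242)
t=1.200: state=(-0.645, -1.099, 3.731)
t=1.250: state=(-0.922, -1.589, 3.309)
t=1.300: state=(-1.329, -2.312, 2.993)
t=1.350: state=(-1.929, -3.376, 2.831)
t=1.400: state=(-2.810, -4.927, 2.933)
t=1.450: state=(-4.088, -7.128, 3.533)
t=1.500: state=(-5.886, -10.060, 5.096)
t=1.530: state=(-7.240, -12.072, 6.798)

(x, y, z) = (-7.240, -12.072, 6.798)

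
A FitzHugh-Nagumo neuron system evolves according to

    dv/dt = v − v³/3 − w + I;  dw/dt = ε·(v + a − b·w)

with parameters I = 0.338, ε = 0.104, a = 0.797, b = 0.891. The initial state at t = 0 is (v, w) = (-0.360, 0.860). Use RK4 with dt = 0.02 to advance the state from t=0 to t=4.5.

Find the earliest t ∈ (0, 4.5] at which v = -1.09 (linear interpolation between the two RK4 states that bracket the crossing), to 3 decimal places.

t=0.000: state=(-0.360, 0.860)
step 1 (dt=0.02): k1=(-0.866, -0.034), k2=(-0.874, -0.035), k3=(-0.874, -0.035), k4=(-0.881, -0.036); state += dt/6·(k1+2k2+2k3+k4)
t=0.020: state=(-0.377, 0.859)
t=0.040: state=(-0.395, 0.859)
t=0.060: state=(-0.413, 0.858)
continuing one RK4 step at a time; state shown every 10 steps (Δt=0.2):
t=0.200: state=(-0.547, 0.851)
t=0.400: state=(-0.760, 0.839)
t=0.600: state=(-0.988, 0.822)
t=0.680: state=(-1.080, 0.814)
next step: t=0.700: state=(-1.103, 0.812) — v has crossed -1.09
linear interpolation between t=0.680 (-1.07998) and t=0.700 (-1.10263) → t≈0.689

t = 0.689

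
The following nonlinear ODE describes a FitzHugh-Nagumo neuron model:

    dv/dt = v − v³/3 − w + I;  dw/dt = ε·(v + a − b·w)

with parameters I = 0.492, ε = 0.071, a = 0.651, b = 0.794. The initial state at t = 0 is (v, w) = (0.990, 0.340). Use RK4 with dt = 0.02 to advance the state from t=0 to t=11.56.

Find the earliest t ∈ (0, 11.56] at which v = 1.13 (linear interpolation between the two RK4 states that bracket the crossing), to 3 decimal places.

t = 0.174

t=0.000: state=(0.990, 0.340)
step 1 (dt=0.02): k1=(0.819, 0.097), k2=(0.818, 0.098), k3=(0.818, 0.098), k4=(0.817, 0.098); state += dt/6·(k1+2k2+2k3+k4)
t=0.020: state=(1.006, 0.342)
t=0.040: state=(1.023, 0.344)
t=0.060: state=(1.039, 0.346)
t=0.160: state=(1.119, 0.356)
next step: t=0.180: state=(1.135, 0.358) — v has crossed 1.13
linear interpolation between t=0.160 (1.11898) and t=0.180 (1.13467) → t≈0.174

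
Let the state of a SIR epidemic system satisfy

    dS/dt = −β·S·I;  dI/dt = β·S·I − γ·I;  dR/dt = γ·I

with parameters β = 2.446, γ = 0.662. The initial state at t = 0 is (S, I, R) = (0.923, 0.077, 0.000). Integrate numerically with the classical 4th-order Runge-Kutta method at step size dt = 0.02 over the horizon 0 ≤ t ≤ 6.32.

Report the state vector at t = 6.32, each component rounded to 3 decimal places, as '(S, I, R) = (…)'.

t=0.000: state=(0.923, 0.077, 0.000)
step 1 (dt=0.02): k1=(-0.174, 0.123, 0.051), k2=(-0.176, 0.124, 0.052), k3=(-0.176, 0.125, 0.052), k4=(-0.179, 0.126, 0.053); state += dt/6·(k1+2k2+2k3+k4)
t=0.020: state=(0.919, 0.079, 0.001)
t=0.040: state=(0.916, 0.082, 0.002)
t=0.060: state=(0.912, 0.085, 0.003)
continuing one RK4 step at a time; state shown every 25 steps (Δt=0.5):
t=0.500: state=(0.802, 0.160, 0.038)
t=1.000: state=(0.616, 0.275, 0.110)
t=1.500: state=(0.413, 0.369, 0.218)
t=2.000: state=(0.257, 0.397, 0.346)
t=2.500: state=(0.160, 0.366, 0.474)
t=3.000: state=(0.106, 0.308, 0.586)
t=3.500: state=(0.075, 0.247, 0.678)
t=4.000: state=(0.058, 0.192, 0.750)
t=4.500: state=(0.047, 0.147, 0.806)
t=5.000: state=(0.040, 0.111, 0.848)
t=5.500: state=(0.036, 0.084, 0.881)
t=6.000: state=(0.033, 0.063, 0.905)
t=6.320: state=(0.031, 0.052, 0.917)

(S, I, R) = (0.031, 0.052, 0.917)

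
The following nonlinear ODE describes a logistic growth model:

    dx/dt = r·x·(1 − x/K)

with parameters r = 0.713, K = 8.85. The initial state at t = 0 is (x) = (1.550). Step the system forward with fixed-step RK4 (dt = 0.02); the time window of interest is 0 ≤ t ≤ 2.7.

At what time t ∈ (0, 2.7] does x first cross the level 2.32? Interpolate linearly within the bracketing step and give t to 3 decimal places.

t=0.000: state=(1.550)
step 1 (dt=0.02): k1=(0.912), k2=(0.916), k3=(0.916), k4=(0.920); state += dt/6·(k1+2k2+2k3+k4)
t=0.020: state=(1.568)
t=0.040: state=(1.587)
t=0.060: state=(1.605)
continuing one RK4 step at a time; state shown every 5 steps (Δt=0.1):
t=0.100: state=(1.643)
t=0.200: state=(1.741)
t=0.300: state=(1.843)
t=0.400: state=(1.949)
t=0.500: state=(2.059)
t=0.600: state=(2.174)
t=0.700: state=(2.293)
t=0.720: state=(2.318)
next step: t=0.740: state=(2.342) — x has crossed 2.32
linear interpolation between t=0.720 (2.31757) and t=0.740 (2.34205) → t≈0.722

t = 0.722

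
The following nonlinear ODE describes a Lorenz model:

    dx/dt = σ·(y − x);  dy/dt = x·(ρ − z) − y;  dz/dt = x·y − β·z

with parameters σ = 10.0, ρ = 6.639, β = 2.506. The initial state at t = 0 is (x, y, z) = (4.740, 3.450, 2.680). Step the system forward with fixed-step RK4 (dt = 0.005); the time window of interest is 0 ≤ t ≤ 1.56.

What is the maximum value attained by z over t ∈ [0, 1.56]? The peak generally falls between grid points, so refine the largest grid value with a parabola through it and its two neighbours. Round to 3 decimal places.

max z = 7.300

t=0.000: state=(4.740, 3.450, 2.680)
step 1 (dt=0.005): k1=(-12.900, 15.316, 9.637), k2=(-12.195, 15.036, 9.646), k3=(-12.219, 15.044, 9.648), k4=(-11.537, 14.773, 9.657); state += dt/6·(k1+2k2+2k3+k4)
t=0.005: state=(4.679, 3.525, 2.728)
t=0.010: state=(4.624, 3.598, 2.777)
t=0.015: state=(4.576, 3.668, 2.825)
continuing one RK4 step at a time; state shown every 20 steps (Δt=0.1):
t=0.100: state=(4.376, 4.583, 3.688)
t=0.200: state=(4.748, 5.169, 4.858)
t=0.300: state=(5.061, 5.216, 6.068)
t=0.400: state=(5.010, 4.755, 6.970)
t=0.500: state=(4.593, 4.052, 7.299)
t=0.600: state=(4.010, 3.423, 7.092)
t=0.700: state=(3.479, 3.022, 6.573)
t=0.800: state=(3.116, 2.850, 5.961)
t=0.900: state=(2.943, 2.857, 5.396)
t=1.000: state=(2.934, 2.997, 4.956)
t=1.100: state=(3.057, 3.235, 4.681)
t=1.200: state=(3.278, 3.535, 4.592)
t=1.300: state=(3.557, 3.852, 4.695)
t=1.400: state=(3.848, 4.126, 4.968)
t=1.500: state=(4.092, 4.293, 5.355)
t=1.560: state=(4.192, 4.323, 5.603)
largest grid value and its neighbours: z(0.500)=7.29908, z(0.505)=7.29998, z(0.510)=7.29953
parabola through these three points peaks at t≈0.506 with z≈7.30000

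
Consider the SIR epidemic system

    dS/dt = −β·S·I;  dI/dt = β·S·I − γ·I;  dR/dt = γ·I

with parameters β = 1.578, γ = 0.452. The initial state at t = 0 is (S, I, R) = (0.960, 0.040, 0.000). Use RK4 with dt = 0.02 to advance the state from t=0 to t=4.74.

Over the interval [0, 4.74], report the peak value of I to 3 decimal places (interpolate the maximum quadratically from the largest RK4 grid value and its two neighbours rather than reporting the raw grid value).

t=0.000: state=(0.960, 0.040, 0.000)
step 1 (dt=0.02): k1=(-0.061, 0.043, 0.018), k2=(-0.061, 0.043, 0.018), k3=(-0.061, 0.043, 0.018), k4=(-0.062, 0.043, 0.018); state += dt/6·(k1+2k2+2k3+k4)
t=0.020: state=(0.959, 0.041, 0.000)
t=0.040: state=(0.958, 0.042, 0.001)
t=0.060: state=(0.956, 0.043, 0.001)
continuing one RK4 step at a time; state shown every 10 steps (Δt=0.2):
t=0.200: state=(0.947, 0.049, 0.004)
t=0.400: state=(0.930, 0.061, 0.009)
t=0.600: state=(0.911, 0.074, 0.015)
t=0.800: state=(0.888, 0.090, 0.022)
t=1.000: state=(0.860, 0.108, 0.031)
t=1.200: state=(0.829, 0.129, 0.042)
t=1.400: state=(0.793, 0.152, 0.055)
t=1.600: state=(0.753, 0.178, 0.070)
t=1.800: state=(0.709, 0.204, 0.087)
t=2.000: state=(0.661, 0.232, 0.107)
t=2.200: state=(0.612, 0.259, 0.129)
t=2.400: state=(0.562, 0.285, 0.153)
t=2.600: state=(0.512, 0.308, 0.180)
t=2.800: state=(0.463, 0.328, 0.209)
t=3.000: state=(0.416, 0.344, 0.240)
t=3.200: state=(0.372, 0.356, 0.271)
t=3.400: state=(0.332, 0.364, 0.304)
t=3.600: state=(0.296, 0.367, 0.337)
t=3.800: state=(0.264, 0.366, 0.370)
t=4.000: state=(0.235, 0.362, 0.403)
t=4.200: state=(0.210, 0.355, 0.435)
t=4.400: state=(0.188, 0.345, 0.467)
t=4.600: state=(0.169, 0.333, 0.498)
t=4.740: state=(0.157, 0.324, 0.519)
largest grid value and its neighbours: I(3.640)=0.36713, I(3.660)=0.36714, I(3.680)=0.36712
parabola through these three points peaks at t≈3.657 with I≈0.36714

max I = 0.367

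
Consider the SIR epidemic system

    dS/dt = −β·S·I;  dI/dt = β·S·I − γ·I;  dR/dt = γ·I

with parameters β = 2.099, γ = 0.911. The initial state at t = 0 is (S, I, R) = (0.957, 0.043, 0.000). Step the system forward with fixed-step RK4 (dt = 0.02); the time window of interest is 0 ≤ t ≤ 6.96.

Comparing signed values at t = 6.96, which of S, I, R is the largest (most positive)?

largest component: R

t=0.000: state=(0.957, 0.043, 0.000)
step 1 (dt=0.02): k1=(-0.086, 0.047, 0.039), k2=(-0.087, 0.048, 0.040), k3=(-0.087, 0.048, 0.040), k4=(-0.088, 0.048, 0.040); state += dt/6·(k1+2k2+2k3+k4)
t=0.020: state=(0.955, 0.044, 0.001)
t=0.040: state=(0.953, 0.045, 0.002)
t=0.060: state=(0.952, 0.046, 0.002)
continuing one RK4 step at a time; state shown every 25 steps (Δt=0.5):
t=0.500: state=(0.902, 0.072, 0.026)
t=1.000: state=(0.819, 0.114, 0.068)
t=1.500: state=(0.709, 0.161, 0.130)
t=2.000: state=(0.585, 0.201, 0.213)
t=2.500: state=(0.468, 0.222, 0.311)
t=3.000: state=(0.371, 0.218, 0.411)
t=3.500: state=(0.298, 0.196, 0.506)
t=4.000: state=(0.247, 0.165, 0.588)
t=4.500: state=(0.211, 0.133, 0.656)
t=5.000: state=(0.186, 0.104, 0.710)
t=5.500: state=(0.169, 0.079, 0.751)
t=6.000: state=(0.158, 0.060, 0.783)
t=6.500: state=(0.149, 0.044, 0.806)
t=6.960: state=(0.144, 0.034, 0.823)
compare at T: S=0.144, I=0.034, R=0.823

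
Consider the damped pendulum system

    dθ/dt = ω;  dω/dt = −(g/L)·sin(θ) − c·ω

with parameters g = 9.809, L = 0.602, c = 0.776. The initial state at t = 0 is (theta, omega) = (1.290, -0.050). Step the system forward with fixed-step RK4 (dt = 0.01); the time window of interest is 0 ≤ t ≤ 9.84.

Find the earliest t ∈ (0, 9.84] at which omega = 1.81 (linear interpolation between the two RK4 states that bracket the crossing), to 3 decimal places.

t=0.000: state=(1.290, -0.050)
step 1 (dt=0.01): k1=(-0.050, -15.617), k2=(-0.128, -15.555), k3=(-0.128, -15.554), k4=(-0.206, -15.491); state += dt/6·(k1+2k2+2k3+k4)
t=0.010: state=(1.289, -0.206)
t=0.020: state=(1.286, -0.360)
t=0.030: state=(1.282, -0.513)
continuing one RK4 step at a time; state shown every 50 steps (Δt=0.5):
t=0.500: state=(-0.156, -3.925)
t=1.000: state=(-0.767, 1.773)
next step: t=1.010: state=(-0.749, 1.871) — omega has crossed 1.81
linear interpolation between t=1.000 (1.77313) and t=1.010 (1.87098) → t≈1.004

t = 1.004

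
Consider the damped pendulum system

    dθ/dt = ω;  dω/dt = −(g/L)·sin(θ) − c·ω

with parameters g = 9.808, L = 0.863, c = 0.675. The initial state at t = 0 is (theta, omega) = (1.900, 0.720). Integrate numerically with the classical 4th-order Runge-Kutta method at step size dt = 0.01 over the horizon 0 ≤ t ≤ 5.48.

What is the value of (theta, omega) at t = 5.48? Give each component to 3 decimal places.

(theta, omega) = (-0.099, 0.922)

t=0.000: state=(1.900, 0.720)
step 1 (dt=0.01): k1=(0.720, -11.241), k2=(0.664, -11.189), k3=(0.664, -11.191), k4=(0.608, -11.141); state += dt/6·(k1+2k2+2k3+k4)
t=0.010: state=(1.907, 0.608)
t=0.020: state=(1.912, 0.497)
t=0.030: state=(1.917, 0.387)
continuing one RK4 step at a time; state shown every 20 steps (Δt=0.2):
t=0.200: state=(1.830, -1.383)
t=0.400: state=(1.357, -3.312)
t=0.600: state=(0.546, -4.592)
t=0.800: state=(-0.362, -4.164)
t=1.000: state=(-1.018, -2.246)
t=1.200: state=(-1.242, -0.009)
t=1.400: state=(-1.040, 1.947)
t=1.600: state=(-0.509, 3.193)
t=1.800: state=(0.149, 3.147)
t=2.000: state=(0.665, 1.864)
t=2.200: state=(0.864, 0.111)
t=2.400: state=(0.723, -1.453)
t=2.600: state=(0.328, -2.348)
t=2.800: state=(-0.147, -2.225)
t=3.000: state=(-0.503, -1.227)
t=3.200: state=(-0.616, 0.098)
t=3.400: state=(-0.477, 1.222)
t=3.600: state=(-0.168, 1.750)
t=3.800: state=(0.170, 1.509)
t=4.000: state=(0.397, 0.692)
t=4.200: state=(0.436, -0.289)
t=4.400: state=(0.297, -1.036)
t=4.600: state=(0.056, -1.280)
t=4.800: state=(-0.178, -0.973)
t=5.000: state=(-0.309, -0.312)
t=5.200: state=(-0.300, 0.389)
t=5.400: state=(-0.170, 0.847)
t=5.480: state=(-0.099, 0.922)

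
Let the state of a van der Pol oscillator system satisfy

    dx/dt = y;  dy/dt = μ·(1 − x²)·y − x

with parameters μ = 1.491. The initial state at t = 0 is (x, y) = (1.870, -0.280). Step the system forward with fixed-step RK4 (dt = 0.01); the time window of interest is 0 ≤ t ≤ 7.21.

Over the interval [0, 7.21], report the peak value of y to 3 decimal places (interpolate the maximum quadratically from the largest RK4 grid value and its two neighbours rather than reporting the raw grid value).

max y = 3.213

t=0.000: state=(1.870, -0.280)
step 1 (dt=0.01): k1=(-0.280, -0.828), k2=(-0.284, -0.813), k3=(-0.284, -0.813), k4=(-0.288, -0.799); state += dt/6·(k1+2k2+2k3+k4)
t=0.010: state=(1.867, -0.288)
t=0.020: state=(1.864, -0.296)
t=0.030: state=(1.861, -0.304)
continuing one RK4 step at a time; state shown every 25 steps (Δt=0.25):
t=0.250: state=(1.780, -0.424)
t=0.500: state=(1.663, -0.511)
t=0.750: state=(1.525, -0.593)
t=1.000: state=(1.364, -0.694)
t=1.250: state=(1.174, -0.838)
t=1.500: state=(0.939, -1.061)
t=1.750: state=(0.631, -1.432)
t=2.000: state=(0.201, -2.059)
t=2.250: state=(-0.421, -2.922)
t=2.500: state=(-1.202, -3.059)
t=2.750: state=(-1.797, -1.542)
t=3.000: state=(-2.002, -0.262)
t=3.250: state=(-1.997, 0.216)
t=3.500: state=(-1.919, 0.379)
t=3.750: state=(-1.814, 0.456)
t=4.000: state=(-1.692, 0.518)
t=4.250: state=(-1.554, 0.588)
t=4.500: state=(-1.397, 0.680)
t=4.750: state=(-1.211, 0.812)
t=5.000: state=(-0.985, 1.017)
t=5.250: state=(-0.692, 1.355)
t=5.500: state=(-0.287, 1.930)
t=5.750: state=(0.298, 2.782)
t=6.000: state=(1.069, 3.168)
t=6.250: state=(1.726, 1.844)
t=6.500: state=(1.988, 0.410)
t=6.750: state=(2.006, -0.168)
t=7.000: state=(1.936, -0.360)
t=7.210: state=(1.851, -0.434)
largest grid value and its neighbours: y(5.940)=3.21239, y(5.950)=3.21312, y(5.960)=3.21074
parabola through these three points peaks at t≈5.947 with y≈3.21323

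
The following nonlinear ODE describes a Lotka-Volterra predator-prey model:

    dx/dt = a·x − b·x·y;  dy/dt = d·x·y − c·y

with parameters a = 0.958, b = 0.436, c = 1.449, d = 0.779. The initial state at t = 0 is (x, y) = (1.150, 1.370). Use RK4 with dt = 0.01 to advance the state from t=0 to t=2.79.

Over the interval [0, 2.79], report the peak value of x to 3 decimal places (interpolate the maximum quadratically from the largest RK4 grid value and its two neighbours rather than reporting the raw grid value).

max x = 3.131

t=0.000: state=(1.150, 1.370)
step 1 (dt=0.01): k1=(0.415, -0.758), k2=(0.417, -0.754), k3=(0.417, -0.754), k4=(0.420, -0.749); state += dt/6·(k1+2k2+2k3+k4)
t=0.010: state=(1.154, 1.362)
t=0.020: state=(1.158, 1.355)
t=0.030: state=(1.163, 1.348)
continuing one RK4 step at a time; state shown every 10 steps (Δt=0.1):
t=0.100: state=(1.194, 1.298)
t=0.200: state=(1.244, 1.235)
t=0.300: state=(1.298, 1.180)
t=0.400: state=(1.359, 1.132)
t=0.500: state=(1.425, 1.091)
t=0.600: state=(1.496, 1.058)
t=0.700: state=(1.573, 1.031)
t=0.800: state=(1.656, 1.012)
t=0.900: state=(1.745, 0.999)
t=1.000: state=(1.838, 0.994)
t=1.100: state=(1.937, 0.996)
t=1.200: state=(2.041, 1.006)
t=1.300: state=(2.149, 1.025)
t=1.400: state=(2.261, 1.052)
t=1.500: state=(2.375, 1.091)
t=1.600: state=(2.489, 1.140)
t=1.700: state=(2.603, 1.203)
t=1.800: state=(2.714, 1.280)
t=1.900: state=(2.819, 1.374)
t=2.000: state=(2.915, 1.486)
t=2.100: state=(2.999, 1.619)
t=2.200: state=(3.065, 1.774)
t=2.300: state=(3.110, 1.952)
t=2.400: state=(3.130, 2.154)
t=2.500: state=(3.121, 2.378)
t=2.600: state=(3.081, 2.620)
t=2.700: state=(3.008, 2.873)
t=2.790: state=(2.916, 3.105)
largest grid value and its neighbours: x(2.410)=3.13079, x(2.420)=3.13094, x(2.430)=3.13079
parabola through these three points peaks at t≈2.420 with x≈3.13094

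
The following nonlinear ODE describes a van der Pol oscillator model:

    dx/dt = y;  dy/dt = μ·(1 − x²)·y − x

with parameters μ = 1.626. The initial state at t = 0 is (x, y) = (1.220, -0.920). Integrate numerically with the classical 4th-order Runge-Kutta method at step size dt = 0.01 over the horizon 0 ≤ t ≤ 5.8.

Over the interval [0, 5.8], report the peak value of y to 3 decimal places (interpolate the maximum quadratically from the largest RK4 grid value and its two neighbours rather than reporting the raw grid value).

t=0.000: state=(1.220, -0.920)
step 1 (dt=0.01): k1=(-0.920, -0.489), k2=(-0.922, -0.500), k3=(-0.922, -0.500), k4=(-0.925, -0.510); state += dt/6·(k1+2k2+2k3+k4)
t=0.010: state=(1.211, -0.925)
t=0.020: state=(1.201, -0.930)
t=0.030: state=(1.192, -0.936)
continuing one RK4 step at a time; state shown every 20 steps (Δt=0.2):
t=0.200: state=(1.023, -1.061)
t=0.400: state=(0.788, -1.310)
t=0.600: state=(0.488, -1.724)
t=0.800: state=(0.082, -2.381)
t=1.000: state=(-0.476, -3.194)
t=1.200: state=(-1.154, -3.359)
t=1.400: state=(-1.716, -2.077)
t=1.600: state=(-1.979, -0.668)
t=1.800: state=(-2.034, 0.008)
t=2.000: state=(-2.003, 0.259)
t=2.200: state=(-1.940, 0.358)
t=2.400: state=(-1.863, 0.410)
t=2.600: state=(-1.777, 0.450)
t=2.800: state=(-1.683, 0.491)
t=3.000: state=(-1.580, 0.539)
t=3.200: state=(-1.467, 0.600)
t=3.400: state=(-1.339, 0.680)
t=3.600: state=(-1.193, 0.790)
t=3.800: state=(-1.020, 0.948)
t=4.000: state=(-0.808, 1.187)
t=4.200: state=(-0.536, 1.562)
t=4.400: state=(-0.169, 2.151)
t=4.600: state=(0.338, 2.938)
t=4.800: state=(0.984, 3.361)
t=5.000: state=(1.587, 2.432)
t=5.200: state=(1.919, 0.950)
t=5.400: state=(2.014, 0.113)
t=5.600: state=(1.999, -0.214)
t=5.800: state=(1.941, -0.340)
largest grid value and its neighbours: y(4.770)=3.36851, y(4.780)=3.36993, y(4.790)=3.36764
parabola through these three points peaks at t≈4.779 with y≈3.36996

max y = 3.370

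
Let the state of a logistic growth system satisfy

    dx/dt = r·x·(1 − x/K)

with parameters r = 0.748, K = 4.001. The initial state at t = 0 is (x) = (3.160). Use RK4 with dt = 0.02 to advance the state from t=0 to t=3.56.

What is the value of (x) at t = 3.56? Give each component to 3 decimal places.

t=0.000: state=(3.160)
step 1 (dt=0.02): k1=(0.497), k2=(0.495), k3=(0.495), k4=(0.493); state += dt/6·(k1+2k2+2k3+k4)
t=0.020: state=(3.170)
t=0.040: state=(3.180)
t=0.060: state=(3.189)
continuing one RK4 step at a time; state shown every 10 steps (Δt=0.2):
t=0.200: state=(3.255)
t=0.400: state=(3.342)
t=0.600: state=(3.420)
t=0.800: state=(3.490)
t=1.000: state=(3.553)
t=1.200: state=(3.609)
t=1.400: state=(3.659)
t=1.600: state=(3.703)
t=1.800: state=(3.742)
t=2.000: state=(3.776)
t=2.200: state=(3.806)
t=2.400: state=(3.832)
t=2.600: state=(3.854)
t=2.800: state=(3.874)
t=3.000: state=(3.891)
t=3.200: state=(3.906)
t=3.400: state=(3.919)
t=3.560: state=(3.928)

(x) = (3.928)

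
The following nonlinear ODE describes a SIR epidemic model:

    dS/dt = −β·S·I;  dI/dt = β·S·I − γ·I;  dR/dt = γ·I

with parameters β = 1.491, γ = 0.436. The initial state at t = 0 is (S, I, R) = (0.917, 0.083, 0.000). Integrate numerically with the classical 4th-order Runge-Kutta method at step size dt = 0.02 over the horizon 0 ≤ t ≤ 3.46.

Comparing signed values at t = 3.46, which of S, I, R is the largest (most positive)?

largest component: R

t=0.000: state=(0.917, 0.083, 0.000)
step 1 (dt=0.02): k1=(-0.113, 0.077, 0.036), k2=(-0.114, 0.078, 0.037), k3=(-0.114, 0.078, 0.037), k4=(-0.115, 0.078, 0.037); state += dt/6·(k1+2k2+2k3+k4)
t=0.020: state=(0.915, 0.085, 0.001)
t=0.040: state=(0.912, 0.086, 0.001)
t=0.060: state=(0.910, 0.088, 0.002)
continuing one RK4 step at a time; state shown every 10 steps (Δt=0.2):
t=0.200: state=(0.892, 0.100, 0.008)
t=0.400: state=(0.864, 0.119, 0.017)
t=0.600: state=(0.831, 0.140, 0.029)
t=0.800: state=(0.794, 0.164, 0.042)
t=1.000: state=(0.754, 0.189, 0.057)
t=1.200: state=(0.710, 0.215, 0.075)
t=1.400: state=(0.663, 0.242, 0.095)
t=1.600: state=(0.614, 0.269, 0.117)
t=1.800: state=(0.565, 0.293, 0.142)
t=2.000: state=(0.516, 0.316, 0.168)
t=2.200: state=(0.468, 0.335, 0.197)
t=2.400: state=(0.423, 0.351, 0.227)
t=2.600: state=(0.380, 0.362, 0.258)
t=2.800: state=(0.341, 0.370, 0.290)
t=3.000: state=(0.305, 0.373, 0.322)
t=3.200: state=(0.273, 0.373, 0.355)
t=3.400: state=(0.244, 0.369, 0.387)
t=3.460: state=(0.236, 0.367, 0.397)
compare at T: S=0.236, I=0.367, R=0.397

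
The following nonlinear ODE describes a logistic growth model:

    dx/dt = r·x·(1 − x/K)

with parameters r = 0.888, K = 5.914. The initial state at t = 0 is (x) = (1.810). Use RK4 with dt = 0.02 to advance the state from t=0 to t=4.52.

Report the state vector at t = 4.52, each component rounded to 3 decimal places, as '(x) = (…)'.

(x) = (5.681)

t=0.000: state=(1.810)
step 1 (dt=0.02): k1=(1.115), k2=(1.119), k3=(1.119), k4=(1.123); state += dt/6·(k1+2k2+2k3+k4)
t=0.020: state=(1.832)
t=0.040: state=(1.855)
t=0.060: state=(1.878)
continuing one RK4 step at a time; state shown every 10 steps (Δt=0.2):
t=0.200: state=(2.040)
t=0.400: state=(2.284)
t=0.600: state=(2.537)
t=0.800: state=(2.797)
t=1.000: state=(3.060)
t=1.200: state=(3.320)
t=1.400: state=(3.575)
t=1.600: state=(3.821)
t=1.800: state=(4.055)
t=2.000: state=(4.273)
t=2.200: state=(4.475)
t=2.400: state=(4.660)
t=2.600: state=(4.826)
t=2.800: state=(4.975)
t=3.000: state=(5.107)
t=3.200: state=(5.223)
t=3.400: state=(5.324)
t=3.600: state=(5.412)
t=3.800: state=(5.488)
t=4.000: state=(5.553)
t=4.200: state=(5.609)
t=4.400: state=(5.656)
t=4.520: state=(5.681)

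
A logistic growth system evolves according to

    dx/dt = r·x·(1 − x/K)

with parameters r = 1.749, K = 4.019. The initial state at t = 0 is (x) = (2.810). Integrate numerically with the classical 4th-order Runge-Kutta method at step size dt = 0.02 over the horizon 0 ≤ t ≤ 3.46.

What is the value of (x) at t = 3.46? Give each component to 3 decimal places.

t=0.000: state=(2.810)
step 1 (dt=0.02): k1=(1.478), k2=(1.468), k3=(1.468), k4=(1.458); state += dt/6·(k1+2k2+2k3+k4)
t=0.020: state=(2.839)
t=0.040: state=(2.868)
t=0.060: state=(2.897)
continuing one RK4 step at a time; state shown every 10 steps (Δt=0.2):
t=0.200: state=(3.084)
t=0.400: state=(3.311)
t=0.600: state=(3.493)
t=0.800: state=(3.633)
t=1.000: state=(3.739)
t=1.200: state=(3.818)
t=1.400: state=(3.875)
t=1.600: state=(3.916)
t=1.800: state=(3.946)
t=2.000: state=(3.967)
t=2.200: state=(3.982)
t=2.400: state=(3.993)
t=2.600: state=(4.001)
t=2.800: state=(4.006)
t=3.000: state=(4.010)
t=3.200: state=(4.013)
t=3.400: state=(4.014)
t=3.460: state=(4.015)

(x) = (4.015)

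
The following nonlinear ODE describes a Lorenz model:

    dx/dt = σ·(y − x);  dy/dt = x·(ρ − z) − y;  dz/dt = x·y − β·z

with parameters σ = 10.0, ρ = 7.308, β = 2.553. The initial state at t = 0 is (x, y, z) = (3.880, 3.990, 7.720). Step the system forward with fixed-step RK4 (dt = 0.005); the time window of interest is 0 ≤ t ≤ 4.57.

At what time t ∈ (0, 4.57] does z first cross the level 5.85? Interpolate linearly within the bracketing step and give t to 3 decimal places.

t=0.000: state=(3.880, 3.990, 7.720)
step 1 (dt=0.005): k1=(1.100, -5.589, -4.228), k2=(0.933, -5.535, -4.244), k3=(0.938, -5.534, -4.245), k4=(0.776, -5.480, -4.263); state += dt/6·(k1+2k2+2k3+k4)
t=0.005: state=(3.885, 3.962, 7.699)
t=0.010: state=(3.888, 3.935, 7.677)
t=0.015: state=(3.889, 3.909, 7.656)
continuing one RK4 step at a time; state shown every 40 steps (Δt=0.2):
t=0.200: state=(3.534, 3.318, 6.715)
t=0.380: state=(3.346, 3.363, 5.860)
next step: t=0.385: state=(3.347, 3.371, 5.842) — z has crossed 5.85
linear interpolation between t=0.380 (5.86021) and t=0.385 (5.84187) → t≈0.383

t = 0.383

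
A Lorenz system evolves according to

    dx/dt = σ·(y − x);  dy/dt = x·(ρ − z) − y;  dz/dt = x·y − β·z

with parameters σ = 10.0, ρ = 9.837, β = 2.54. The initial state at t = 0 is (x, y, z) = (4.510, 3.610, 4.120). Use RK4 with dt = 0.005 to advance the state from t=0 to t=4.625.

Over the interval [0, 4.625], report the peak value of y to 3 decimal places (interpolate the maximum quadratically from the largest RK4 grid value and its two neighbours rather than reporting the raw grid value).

t=0.000: state=(4.510, 3.610, 4.120)
step 1 (dt=0.005): k1=(-9.000, 22.174, 5.816), k2=(-8.221, 21.924, 5.947), k3=(-8.246, 21.935, 5.950), k4=(-7.491, 21.695, 6.082); state += dt/6·(k1+2k2+2k3+k4)
t=0.005: state=(4.469, 3.720, 4.150)
t=0.010: state=(4.435, 3.827, 4.181)
t=0.015: state=(4.408, 3.932, 4.213)
continuing one RK4 step at a time; state shown every 40 steps (Δt=0.2):
t=0.200: state=(5.763, 6.946, 6.814)
t=0.400: state=(6.758, 6.205, 11.381)
t=0.600: state=(4.473, 3.290, 10.857)
t=0.800: state=(3.095, 2.896, 8.164)
t=1.000: state=(3.416, 3.882, 6.576)
t=1.200: state=(4.751, 5.533, 7.041)
t=1.400: state=(5.911, 6.093, 9.434)
t=1.600: state=(5.265, 4.593, 10.477)
t=1.800: state=(4.071, 3.687, 9.168)
t=2.000: state=(3.867, 4.023, 7.816)
t=2.200: state=(4.525, 4.968, 7.670)
t=2.400: state=(5.301, 5.536, 8.808)
t=2.600: state=(5.237, 4.962, 9.750)
t=2.800: state=(4.553, 4.243, 9.330)
t=3.000: state=(4.234, 4.238, 8.450)
t=3.200: state=(4.507, 4.741, 8.144)
t=3.400: state=(4.977, 5.159, 8.647)
t=3.600: state=(5.077, 4.988, 9.275)
t=3.800: state=(4.742, 4.547, 9.234)
t=4.000: state=(4.475, 4.425, 8.743)
t=4.200: state=(4.553, 4.665, 8.455)
t=4.400: state=(4.818, 4.941, 8.643)
t=4.600: state=(4.939, 4.926, 9.019)
t=4.625: state=(4.934, 4.902, 9.052)
largest grid value and its neighbours: y(0.270)=7.36822, y(0.275)=7.37091, y(0.280)=7.36955
parabola through these three points peaks at t≈0.276 with y≈7.37096

max y = 7.371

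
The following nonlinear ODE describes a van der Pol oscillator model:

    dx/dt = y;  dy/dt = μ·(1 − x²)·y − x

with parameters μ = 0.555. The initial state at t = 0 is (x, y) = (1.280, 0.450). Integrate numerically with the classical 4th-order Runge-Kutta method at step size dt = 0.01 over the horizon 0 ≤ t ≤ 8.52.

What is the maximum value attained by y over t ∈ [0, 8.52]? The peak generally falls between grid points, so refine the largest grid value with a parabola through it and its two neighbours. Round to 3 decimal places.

max y = 2.183

t=0.000: state=(1.280, 0.450)
step 1 (dt=0.01): k1=(0.450, -1.439), k2=(0.443, -1.441), k3=(0.443, -1.440), k4=(0.436, -1.442); state += dt/6·(k1+2k2+2k3+k4)
t=0.010: state=(1.284, 0.436)
t=0.020: state=(1.289, 0.421)
t=0.030: state=(1.293, 0.407)
continuing one RK4 step at a time; state shown every 50 steps (Δt=0.5):
t=0.500: state=(1.329, -0.236)
t=1.000: state=(1.070, -0.783)
t=1.500: state=(0.552, -1.291)
t=2.000: state=(-0.221, -1.780)
t=2.500: state=(-1.132, -1.679)
t=3.000: state=(-1.721, -0.595)
t=3.500: state=(-1.762, 0.342)
t=4.000: state=(-1.448, 0.879)
t=4.500: state=(-0.893, 1.352)
t=5.000: state=(-0.076, 1.928)
t=5.500: state=(0.979, 2.119)
t=6.000: state=(1.793, 0.959)
t=6.500: state=(1.949, -0.217)
t=7.000: state=(1.681, -0.794)
t=7.500: state=(1.178, -1.221)
t=8.000: state=(0.440, -1.759)
t=8.500: state=(-0.582, -2.249)
t=8.520: state=(-0.627, -2.253)
largest grid value and its neighbours: y(5.350)=2.18296, y(5.360)=2.18304, y(5.370)=2.18255
parabola through these three points peaks at t≈5.356 with y≈2.18308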